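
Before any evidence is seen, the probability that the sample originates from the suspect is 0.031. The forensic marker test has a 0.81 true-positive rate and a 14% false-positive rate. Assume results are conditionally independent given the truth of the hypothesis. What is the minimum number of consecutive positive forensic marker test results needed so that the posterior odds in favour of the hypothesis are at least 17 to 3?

Prior odds: 0.031 ÷ 0.969 = 31/969.
Likelihood ratio of a positive result = 0.81/0.14 = 81/14.
Target odds = 17/3.
Need (31/969) × (81/14)ⁿ ≥ 17/3, i.e. (81/14)ⁿ ≥ 5491/31.
(81/14)² = 6561/196 falls short of 5491/31 but (81/14)³ = 531441/2744 reaches it, so n = 3.

3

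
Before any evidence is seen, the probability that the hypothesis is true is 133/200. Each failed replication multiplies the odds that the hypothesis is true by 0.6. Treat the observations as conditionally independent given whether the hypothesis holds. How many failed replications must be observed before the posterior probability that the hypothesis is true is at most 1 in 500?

14

Prior odds: 0.665 ÷ 0.335 = 133/67.
Likelihood ratio per failed replication = 0.6.
Target posterior odds = 0.002/0.998 = 1/499.
Need (133/67) × 0.6ⁿ ≤ 1/499, i.e. 0.6ⁿ ≤ 67/66367.
0.6¹³ ≈0.00130607 is still above 67/66367 but 0.6¹⁴ ≈0.000783642 is at or below it, so n = 14.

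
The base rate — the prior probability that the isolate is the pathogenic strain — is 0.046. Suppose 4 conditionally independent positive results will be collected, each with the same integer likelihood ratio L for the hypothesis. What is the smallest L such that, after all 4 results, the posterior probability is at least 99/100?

7

Prior odds = 0.046/0.954 = 23/477.
Target odds = 0.99/0.01 = 99.
Need L⁴ ≥ 99 ÷ (23/477) = 47223/23.
6⁴ = 1296 < 47223/23 ≤ 2401 = 7⁴, so L = 7.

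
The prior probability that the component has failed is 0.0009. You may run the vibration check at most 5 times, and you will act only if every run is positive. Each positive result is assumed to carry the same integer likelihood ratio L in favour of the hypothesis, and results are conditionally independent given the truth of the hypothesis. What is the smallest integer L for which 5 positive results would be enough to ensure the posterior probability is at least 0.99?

Prior odds = 0.0009/0.9991 = 9/9991.
Target odds = 0.99/0.01 = 99.
Need L⁵ ≥ 99 ÷ (9/9991) = 109901.
10⁵ = 100000 < 109901 ≤ 161051 = 11⁵, so L = 11.

11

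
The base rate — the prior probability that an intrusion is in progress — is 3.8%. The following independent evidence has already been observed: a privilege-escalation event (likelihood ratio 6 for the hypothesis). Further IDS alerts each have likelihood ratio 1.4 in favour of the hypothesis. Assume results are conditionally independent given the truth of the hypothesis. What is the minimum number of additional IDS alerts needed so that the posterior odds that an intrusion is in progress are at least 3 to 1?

Prior odds = 0.038/0.962 = 19/481.
Bayes factor of the evidence already in hand = 6.
Odds after that evidence = (19/481) × 6 = 114/481.
Target odds = 3.
Need 1.4ⁿ ≥ 3 ÷ (114/481) = 481/38.
1.4⁷ = 823543/78125 falls short of 481/38 but 1.4⁸ = 5764801/390625 reaches it, so n = 8.

8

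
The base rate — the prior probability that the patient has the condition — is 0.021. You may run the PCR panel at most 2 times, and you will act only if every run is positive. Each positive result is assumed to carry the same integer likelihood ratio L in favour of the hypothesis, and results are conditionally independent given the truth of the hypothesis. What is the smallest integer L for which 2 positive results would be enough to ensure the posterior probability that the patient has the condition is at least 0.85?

Prior odds = 0.021/0.979 = 21/979.
Target odds = 0.85/0.15 = 17/3.
Need L² ≥ 17/3 ÷ (21/979) = 16643/63.
16² = 256 < 16643/63 ≤ 289 = 17², so L = 17.

17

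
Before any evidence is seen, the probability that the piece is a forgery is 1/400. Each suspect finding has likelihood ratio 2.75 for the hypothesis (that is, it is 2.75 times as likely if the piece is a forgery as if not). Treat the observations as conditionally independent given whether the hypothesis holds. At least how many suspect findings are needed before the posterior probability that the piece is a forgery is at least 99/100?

Prior odds = 0.0025/0.9975 = 1/399.
Likelihood ratio per suspect finding = 2.75.
Target posterior odds = 0.99/0.01 = 99.
Require 2.75ⁿ ≥ 99 ÷ (1/399) = 39501.
2.75¹⁰ ≈24735.9 falls short of 39501 but 2.75¹¹ ≈68023.6 reaches it, so n = 11.

11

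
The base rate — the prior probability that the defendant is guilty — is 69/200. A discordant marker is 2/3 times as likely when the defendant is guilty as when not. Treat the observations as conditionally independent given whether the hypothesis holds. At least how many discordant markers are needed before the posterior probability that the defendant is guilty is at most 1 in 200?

12

Prior odds = 0.345/0.655 = 69/131.
Likelihood ratio per discordant marker = 2/3.
Target posterior odds = 0.005/0.995 = 1/199.
Require (2/3)ⁿ ≤ 1/199 ÷ (69/131) = 131/13731.
(2/3)¹¹ = 2048/177147 is still above 131/13731 but (2/3)¹² = 4096/531441 is at or below it, so n = 12.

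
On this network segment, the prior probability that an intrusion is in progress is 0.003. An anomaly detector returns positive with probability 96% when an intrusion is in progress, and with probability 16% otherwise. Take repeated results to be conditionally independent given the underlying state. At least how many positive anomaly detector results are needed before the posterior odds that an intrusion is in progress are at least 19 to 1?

Prior odds = 0.003/0.997 = 3/997.
Likelihood ratio of a positive result = 0.96/0.16 = 6.
Target odds = 19.
Need (3/997) × 6ⁿ ≥ 19, i.e. 6ⁿ ≥ 18943/3.
6⁴ = 1296 falls short of 18943/3 but 6⁵ = 7776 reaches it, so n = 5.

5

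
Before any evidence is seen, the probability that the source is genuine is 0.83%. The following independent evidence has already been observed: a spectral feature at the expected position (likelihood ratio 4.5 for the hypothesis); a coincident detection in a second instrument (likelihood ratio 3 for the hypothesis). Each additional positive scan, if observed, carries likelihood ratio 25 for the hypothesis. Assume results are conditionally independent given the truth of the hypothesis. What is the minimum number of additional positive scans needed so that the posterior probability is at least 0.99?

3

Prior odds = 0.0083/0.9917 = 83/9917.
Combined Bayes factor of the evidence already in hand = 4.5 × 3 = 13.5.
Odds after that evidence = (83/9917) × 13.5 = 2241/19834.
Target odds = 0.99/0.01 = 99.
Need 25ⁿ ≥ 99 ÷ (2241/19834) = 218174/249.
25² = 625 falls short of 218174/249 but 25³ = 15625 reaches it, so n = 3.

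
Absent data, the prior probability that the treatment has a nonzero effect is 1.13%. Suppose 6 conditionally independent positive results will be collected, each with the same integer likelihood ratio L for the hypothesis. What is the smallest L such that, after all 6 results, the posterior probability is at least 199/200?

6

Prior odds = 0.0113/0.9887 = 113/9887.
Target odds = 0.995/0.005 = 199.
Need L⁶ ≥ 199 ÷ (113/9887) = 1967513/113.
5⁶ = 15625 < 1967513/113 ≤ 46656 = 6⁶, so L = 6.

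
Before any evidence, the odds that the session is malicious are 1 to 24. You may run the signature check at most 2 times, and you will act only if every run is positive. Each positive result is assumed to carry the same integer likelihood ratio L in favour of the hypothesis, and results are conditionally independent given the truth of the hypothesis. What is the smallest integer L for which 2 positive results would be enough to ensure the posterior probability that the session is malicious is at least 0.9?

Prior odds = 1/24.
Target odds = 0.9/0.1 = 9.
Need L² ≥ 9 ÷ (1/24) = 216.
14² = 196 < 216 ≤ 225 = 15², so L = 15.

15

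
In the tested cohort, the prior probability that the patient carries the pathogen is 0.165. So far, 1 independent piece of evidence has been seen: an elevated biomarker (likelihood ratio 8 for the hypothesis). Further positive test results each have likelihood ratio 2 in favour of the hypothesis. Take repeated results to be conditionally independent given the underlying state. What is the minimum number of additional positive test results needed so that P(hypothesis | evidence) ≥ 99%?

6

Prior odds = 0.165/0.835 = 33/167.
Bayes factor of the evidence already in hand = 8.
Odds after that evidence = (33/167) × 8 = 264/167.
Target odds = 0.99/0.01 = 99.
Need 2ⁿ ≥ 99 ÷ (264/167) = 62.625.
2⁵ = 32 falls short of 62.625 but 2⁶ = 64 reaches it, so n = 6.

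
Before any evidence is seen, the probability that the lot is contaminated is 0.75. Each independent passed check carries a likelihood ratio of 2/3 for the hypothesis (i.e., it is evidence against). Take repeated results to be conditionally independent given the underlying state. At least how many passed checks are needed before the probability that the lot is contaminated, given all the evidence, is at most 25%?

6

Prior odds = 0.75/0.25 = 3.
Likelihood ratio per passed check = 2/3.
Target posterior odds = 0.25/0.75 = 1/3.
Need 3 × (2/3)ⁿ ≤ 1/3, i.e. (2/3)ⁿ ≤ 1/9.
(2/3)⁵ = 32/243 is still above 1/9 but (2/3)⁶ = 64/729 is at or below it, so n = 6.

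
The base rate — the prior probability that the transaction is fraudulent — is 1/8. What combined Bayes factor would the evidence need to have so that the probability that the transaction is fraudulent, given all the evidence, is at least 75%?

Prior odds = 0.125/0.875 = 1/7.
Target odds = 0.75/0.25 = 3.
Required Bayes factor = 3 ÷ (1/7) = 21.

21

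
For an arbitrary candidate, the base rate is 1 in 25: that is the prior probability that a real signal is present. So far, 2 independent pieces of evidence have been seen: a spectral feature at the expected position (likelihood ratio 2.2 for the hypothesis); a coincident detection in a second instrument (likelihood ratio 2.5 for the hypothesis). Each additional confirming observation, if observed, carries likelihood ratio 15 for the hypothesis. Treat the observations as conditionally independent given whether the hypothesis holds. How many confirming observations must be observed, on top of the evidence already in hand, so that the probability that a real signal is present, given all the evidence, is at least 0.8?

Prior odds = 0.04/0.96 = 1/24.
Combined Bayes factor of the evidence already in hand = 2.2 × 2.5 = 5.5.
Odds after that evidence = (1/24) × 5.5 = 11/48.
Target odds = 0.8/0.2 = 4.
Need 15ⁿ ≥ 4 ÷ (11/48) = 192/11.
15¹ = 15 falls short of 192/11 but 15² = 225 reaches it, so n = 2.

2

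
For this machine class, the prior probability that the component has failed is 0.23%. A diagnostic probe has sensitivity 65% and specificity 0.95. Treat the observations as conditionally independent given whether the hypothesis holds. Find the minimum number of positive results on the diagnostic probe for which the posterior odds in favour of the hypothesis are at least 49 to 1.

Prior odds: 0.0023 ÷ 0.9977 = 23/9977.
False-positive rate = 1 − 0.95 = 0.05; likelihood ratio of a positive = 0.65/0.05 = 13.
Target odds = 49.
Require 13ⁿ ≥ 49 ÷ (23/9977) = 488873/23.
13³ = 2197 falls short of 488873/23 but 13⁴ = 28561 reaches it, so n = 4.

4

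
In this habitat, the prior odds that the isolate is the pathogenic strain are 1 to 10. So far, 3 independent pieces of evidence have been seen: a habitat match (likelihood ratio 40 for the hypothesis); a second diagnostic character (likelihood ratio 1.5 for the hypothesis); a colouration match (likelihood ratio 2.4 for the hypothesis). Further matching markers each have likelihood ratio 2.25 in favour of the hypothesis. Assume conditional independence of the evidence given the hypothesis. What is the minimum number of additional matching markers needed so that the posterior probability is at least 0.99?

3

Prior odds = 0.1.
Combined Bayes factor of the evidence already in hand = 40 × 1.5 × 2.4 = 144.
Odds after that evidence = 0.1 × 144 = 14.4.
Target odds = 0.99/0.01 = 99.
Need 2.25ⁿ ≥ 99 ÷ 14.4 = 6.875.
2.25² = 5.0625 falls short of 6.875 but 2.25³ = 11.390625 reaches it, so n = 3.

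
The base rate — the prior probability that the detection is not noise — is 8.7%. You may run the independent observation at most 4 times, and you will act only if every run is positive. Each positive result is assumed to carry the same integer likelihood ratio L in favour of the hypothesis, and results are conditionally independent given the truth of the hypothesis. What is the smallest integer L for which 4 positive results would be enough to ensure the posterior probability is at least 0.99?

6

Prior odds = 0.087/0.913 = 87/913.
Target odds = 0.99/0.01 = 99.
Need L⁴ ≥ 99 ÷ (87/913) = 30129/29.
5⁴ = 625 < 30129/29 ≤ 1296 = 6⁴, so L = 6.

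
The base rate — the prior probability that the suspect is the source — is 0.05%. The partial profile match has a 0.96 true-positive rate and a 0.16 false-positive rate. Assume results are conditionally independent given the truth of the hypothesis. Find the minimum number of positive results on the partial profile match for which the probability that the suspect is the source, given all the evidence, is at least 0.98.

7

Prior odds: 0.0005 ÷ 0.9995 = 1/1999.
Likelihood ratio of a positive result = 0.96/0.16 = 6.
Target odds: 0.98 ÷ 0.02 = 49.
Need (1/1999) × 6ⁿ ≥ 49, i.e. 6ⁿ ≥ 97951.
6⁶ = 46656 falls short of 97951 but 6⁷ = 279936 reaches it, so n = 7.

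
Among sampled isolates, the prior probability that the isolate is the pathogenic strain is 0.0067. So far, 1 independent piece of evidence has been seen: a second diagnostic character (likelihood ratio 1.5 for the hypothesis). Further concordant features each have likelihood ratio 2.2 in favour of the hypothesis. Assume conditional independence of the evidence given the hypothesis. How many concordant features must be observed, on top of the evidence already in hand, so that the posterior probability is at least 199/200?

13

Prior odds = 0.0067/0.9933 = 67/9933.
Bayes factor of the evidence already in hand = 1.5.
Odds after that evidence = (67/9933) × 1.5 = 67/6622.
Target odds = 0.995/0.005 = 199.
Need 2.2ⁿ ≥ 199 ÷ (67/6622) = 1317778/67.
2.2¹² ≈12855 falls short of 1317778/67 but 2.2¹³ ≈28281 reaches it, so n = 13.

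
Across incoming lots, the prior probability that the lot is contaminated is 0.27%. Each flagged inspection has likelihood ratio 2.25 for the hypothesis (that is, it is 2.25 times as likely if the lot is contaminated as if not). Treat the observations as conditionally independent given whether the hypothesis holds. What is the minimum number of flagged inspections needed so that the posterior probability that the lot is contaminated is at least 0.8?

Prior odds = 0.0027/0.9973 = 27/9973.
Likelihood ratio per flagged inspection = 2.25.
Target odds: 0.8 ÷ 0.2 = 4.
Require 2.25ⁿ ≥ 4 ÷ (27/9973) = 39892/27.
2.25⁸ = 43046721/65536 falls short of 39892/27 but 2.25⁹ = 387420489/262144 reaches it, so n = 9.

9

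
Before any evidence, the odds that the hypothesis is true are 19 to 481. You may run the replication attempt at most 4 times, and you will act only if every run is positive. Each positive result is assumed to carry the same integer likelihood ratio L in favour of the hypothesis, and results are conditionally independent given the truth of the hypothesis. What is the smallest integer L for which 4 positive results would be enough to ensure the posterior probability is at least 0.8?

4

Prior odds = 19/481.
Target odds = 0.8/0.2 = 4.
Need L⁴ ≥ 4 ÷ (19/481) = 1924/19.
3⁴ = 81 < 1924/19 ≤ 256 = 4⁴, so L = 4.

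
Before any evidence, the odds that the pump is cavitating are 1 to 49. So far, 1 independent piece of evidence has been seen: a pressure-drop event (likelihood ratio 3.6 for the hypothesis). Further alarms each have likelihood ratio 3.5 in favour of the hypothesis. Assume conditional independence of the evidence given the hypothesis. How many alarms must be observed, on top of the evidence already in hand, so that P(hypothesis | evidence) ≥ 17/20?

Prior odds = 1/49.
Bayes factor of the evidence already in hand = 3.6.
Odds after that evidence = (1/49) × 3.6 = 18/245.
Target odds = 0.85/0.15 = 17/3.
Need 3.5ⁿ ≥ 17/3 ÷ (18/245) = 4165/54.
3.5³ = 42.875 falls short of 4165/54 but 3.5⁴ = 150.0625 reaches it, so n = 4.

4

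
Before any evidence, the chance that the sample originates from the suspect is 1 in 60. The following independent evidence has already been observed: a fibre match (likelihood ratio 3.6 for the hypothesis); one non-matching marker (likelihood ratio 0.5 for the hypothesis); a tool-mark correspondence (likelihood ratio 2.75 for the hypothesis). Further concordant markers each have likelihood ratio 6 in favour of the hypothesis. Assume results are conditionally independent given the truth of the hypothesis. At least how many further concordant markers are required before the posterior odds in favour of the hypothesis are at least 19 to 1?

4

Prior odds = (1/60)/(59/60) = 1/59.
Combined Bayes factor of the evidence already in hand = 3.6 × 0.5 × 2.75 = 4.95.
Odds after that evidence = (1/59) × 4.95 = 99/1180.
Target odds = 19.
Need 6ⁿ ≥ 19 ÷ (99/1180) = 22420/99.
6³ = 216 falls short of 22420/99 but 6⁴ = 1296 reaches it, so n = 4.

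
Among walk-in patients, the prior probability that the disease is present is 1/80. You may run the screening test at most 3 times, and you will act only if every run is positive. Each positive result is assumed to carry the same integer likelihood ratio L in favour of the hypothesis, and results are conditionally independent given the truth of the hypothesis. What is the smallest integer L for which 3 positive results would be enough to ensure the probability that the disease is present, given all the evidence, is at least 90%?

Prior odds = 0.0125/0.9875 = 1/79.
Target odds = 0.9/0.1 = 9.
Need L³ ≥ 9 ÷ (1/79) = 711.
8³ = 512 < 711 ≤ 729 = 9³, so L = 9.

9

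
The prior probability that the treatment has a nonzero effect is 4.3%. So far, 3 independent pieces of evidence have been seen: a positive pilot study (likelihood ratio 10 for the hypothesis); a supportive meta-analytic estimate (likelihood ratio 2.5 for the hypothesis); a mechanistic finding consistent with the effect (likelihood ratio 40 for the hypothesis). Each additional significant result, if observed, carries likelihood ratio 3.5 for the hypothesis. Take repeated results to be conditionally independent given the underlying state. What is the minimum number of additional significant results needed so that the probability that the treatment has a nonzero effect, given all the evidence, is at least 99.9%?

Prior odds = 0.043/0.957 = 43/957.
Combined Bayes factor of the evidence already in hand = 10 × 2.5 × 40 = 1000.
Odds after that evidence = (43/957) × 1000 = 43000/957.
Target odds = 0.999/0.001 = 999.
Need 3.5ⁿ ≥ 999 ÷ (43000/957) = 956043/43000.
3.5² = 12.25 falls short of 956043/43000 but 3.5³ = 42.875 reaches it, so n = 3.

3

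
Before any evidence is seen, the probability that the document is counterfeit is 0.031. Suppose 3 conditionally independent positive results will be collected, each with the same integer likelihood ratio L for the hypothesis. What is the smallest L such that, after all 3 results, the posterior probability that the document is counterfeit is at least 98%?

12

Prior odds = 0.031/0.969 = 31/969.
Target odds = 0.98/0.02 = 49.
Need L³ ≥ 49 ÷ (31/969) = 47481/31.
11³ = 1331 < 47481/31 ≤ 1728 = 12³, so L = 12.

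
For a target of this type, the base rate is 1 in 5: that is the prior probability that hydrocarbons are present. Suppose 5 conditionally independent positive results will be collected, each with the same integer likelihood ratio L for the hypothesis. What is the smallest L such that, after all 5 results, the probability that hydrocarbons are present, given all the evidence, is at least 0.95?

3

Prior odds = 0.2/0.8 = 0.25.
Target odds = 0.95/0.05 = 19.
Need L⁵ ≥ 19 ÷ 0.25 = 76.
2⁵ = 32 < 76 ≤ 243 = 3⁵, so L = 3.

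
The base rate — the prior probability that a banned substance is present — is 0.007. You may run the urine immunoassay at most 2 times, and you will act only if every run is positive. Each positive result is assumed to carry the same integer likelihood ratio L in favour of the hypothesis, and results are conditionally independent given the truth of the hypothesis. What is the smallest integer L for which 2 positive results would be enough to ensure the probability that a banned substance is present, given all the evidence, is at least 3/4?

21

Prior odds = 0.007/0.993 = 7/993.
Target odds = 0.75/0.25 = 3.
Need L² ≥ 3 ÷ (7/993) = 2979/7.
20² = 400 < 2979/7 ≤ 441 = 21², so L = 21.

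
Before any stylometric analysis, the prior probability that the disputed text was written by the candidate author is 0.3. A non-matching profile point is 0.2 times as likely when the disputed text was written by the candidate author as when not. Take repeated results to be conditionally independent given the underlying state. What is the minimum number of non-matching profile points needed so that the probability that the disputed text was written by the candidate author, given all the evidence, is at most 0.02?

2

Prior odds: 0.3 ÷ 0.7 = 3/7.
Likelihood ratio per non-matching profile point = 0.2.
Target posterior odds = 0.02/0.98 = 1/49.
Require 0.2ⁿ ≤ 1/49 ÷ (3/7) = 1/21.
0.2¹ = 0.2 is still above 1/21 but 0.2² = 0.04 is at or below it, so n = 2.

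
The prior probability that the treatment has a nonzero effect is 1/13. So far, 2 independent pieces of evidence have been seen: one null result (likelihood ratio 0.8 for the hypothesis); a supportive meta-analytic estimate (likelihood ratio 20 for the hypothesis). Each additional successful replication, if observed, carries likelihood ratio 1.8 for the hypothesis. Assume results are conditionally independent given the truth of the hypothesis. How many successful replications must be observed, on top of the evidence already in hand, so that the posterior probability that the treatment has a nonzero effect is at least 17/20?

3

Prior odds = (1/13)/(12/13) = 1/12.
Combined Bayes factor of the evidence already in hand = 0.8 × 20 = 16.
Odds after that evidence = (1/12) × 16 = 4/3.
Target odds = 0.85/0.15 = 17/3.
Need 1.8ⁿ ≥ 17/3 ÷ (4/3) = 4.25.
1.8² = 3.24 falls short of 4.25 but 1.8³ = 5.832 reaches it, so n = 3.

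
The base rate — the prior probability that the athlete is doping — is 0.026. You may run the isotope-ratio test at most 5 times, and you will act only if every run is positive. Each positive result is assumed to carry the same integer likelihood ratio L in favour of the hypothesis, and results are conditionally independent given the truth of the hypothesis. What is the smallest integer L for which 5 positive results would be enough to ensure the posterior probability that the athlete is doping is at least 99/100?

Prior odds = 0.026/0.974 = 13/487.
Target odds = 0.99/0.01 = 99.
Need L⁵ ≥ 99 ÷ (13/487) = 48213/13.
5⁵ = 3125 < 48213/13 ≤ 7776 = 6⁵, so L = 6.

6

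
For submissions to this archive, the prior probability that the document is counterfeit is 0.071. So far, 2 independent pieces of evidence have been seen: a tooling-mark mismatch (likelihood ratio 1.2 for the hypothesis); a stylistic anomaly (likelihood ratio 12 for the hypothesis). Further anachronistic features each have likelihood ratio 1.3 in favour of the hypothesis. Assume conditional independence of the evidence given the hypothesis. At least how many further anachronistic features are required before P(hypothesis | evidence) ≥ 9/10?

9

Prior odds = 0.071/0.929 = 71/929.
Combined Bayes factor of the evidence already in hand = 1.2 × 12 = 14.4.
Odds after that evidence = (71/929) × 14.4 = 5112/4645.
Target odds = 0.9/0.1 = 9.
Need 1.3ⁿ ≥ 9 ÷ (5112/4645) = 4645/568.
1.3⁸ = 815730721/100000000 falls short of 4645/568 but 1.3⁹ ≈10.6045 reaches it, so n = 9.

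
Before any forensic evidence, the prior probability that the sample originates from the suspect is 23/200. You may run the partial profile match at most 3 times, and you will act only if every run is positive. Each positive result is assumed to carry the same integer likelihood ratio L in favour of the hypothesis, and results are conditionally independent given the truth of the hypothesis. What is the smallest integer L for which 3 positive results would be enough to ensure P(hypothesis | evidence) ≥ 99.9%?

Prior odds = 0.115/0.885 = 23/177.
Target odds = 0.999/0.001 = 999.
Need L³ ≥ 999 ÷ (23/177) = 176823/23.
19³ = 6859 < 176823/23 ≤ 8000 = 20³, so L = 20.

20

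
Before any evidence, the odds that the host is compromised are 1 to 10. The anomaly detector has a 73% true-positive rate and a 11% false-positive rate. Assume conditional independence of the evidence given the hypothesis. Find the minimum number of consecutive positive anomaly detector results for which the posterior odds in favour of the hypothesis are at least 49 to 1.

Prior odds = 0.1.
Likelihood ratio of a positive result = 0.73/0.11 = 73/11.
Target odds = 49.
Require (73/11)ⁿ ≥ 49 ÷ 0.1 = 490.
(73/11)³ = 389017/1331 falls short of 490 but (73/11)⁴ = 28398241/14641 reaches it, so n = 4.

4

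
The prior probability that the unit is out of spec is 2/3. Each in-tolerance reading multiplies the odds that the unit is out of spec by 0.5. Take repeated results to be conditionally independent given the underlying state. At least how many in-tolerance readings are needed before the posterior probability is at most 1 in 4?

Prior odds = (2/3)/(1/3) = 2.
Likelihood ratio per in-tolerance reading = 0.5.
Target odds: 0.25 ÷ 0.75 = 1/3.
Require 0.5ⁿ ≤ 1/3 ÷ 2 = 1/6.
0.5² = 0.25 is still above 1/6 but 0.5³ = 0.125 is at or below it, so n = 3.

3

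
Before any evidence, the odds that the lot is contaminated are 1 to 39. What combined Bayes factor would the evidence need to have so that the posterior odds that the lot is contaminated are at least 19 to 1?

741

Prior odds = 1/39.
Target odds = 19.
Required Bayes factor = 19 ÷ (1/39) = 741.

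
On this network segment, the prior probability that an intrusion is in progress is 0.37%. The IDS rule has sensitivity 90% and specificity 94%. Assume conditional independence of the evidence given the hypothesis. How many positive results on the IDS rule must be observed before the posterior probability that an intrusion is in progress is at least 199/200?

Prior odds: 0.0037 ÷ 0.9963 = 37/9963.
False-positive rate = 1 − 0.94 = 0.06; likelihood ratio of a positive = 0.9/0.06 = 15.
Target odds: 0.995 ÷ 0.005 = 199.
Need (37/9963) × 15ⁿ ≥ 199, i.e. 15ⁿ ≥ 1982637/37.
15⁴ = 50625 falls short of 1982637/37 but 15⁵ = 759375 reaches it, so n = 5.

5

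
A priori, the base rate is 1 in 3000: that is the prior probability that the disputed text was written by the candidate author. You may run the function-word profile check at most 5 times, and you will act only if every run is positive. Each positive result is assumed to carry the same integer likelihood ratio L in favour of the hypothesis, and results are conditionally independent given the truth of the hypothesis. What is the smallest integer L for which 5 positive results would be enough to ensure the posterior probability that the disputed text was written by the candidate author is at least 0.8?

Prior odds = (1/3000)/(2999/3000) = 1/2999.
Target odds = 0.8/0.2 = 4.
Need L⁵ ≥ 4 ÷ (1/2999) = 11996.
6⁵ = 7776 < 11996 ≤ 16807 = 7⁵, so L = 7.

7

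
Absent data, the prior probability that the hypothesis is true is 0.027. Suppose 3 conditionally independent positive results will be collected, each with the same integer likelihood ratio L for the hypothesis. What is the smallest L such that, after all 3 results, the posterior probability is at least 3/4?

5

Prior odds = 0.027/0.973 = 27/973.
Target odds = 0.75/0.25 = 3.
Need L³ ≥ 3 ÷ (27/973) = 973/9.
4³ = 64 < 973/9 ≤ 125 = 5³, so L = 5.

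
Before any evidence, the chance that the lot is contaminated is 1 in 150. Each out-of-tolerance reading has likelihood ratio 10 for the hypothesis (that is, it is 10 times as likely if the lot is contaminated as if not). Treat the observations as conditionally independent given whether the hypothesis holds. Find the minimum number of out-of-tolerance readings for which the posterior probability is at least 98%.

4

Prior odds: (1/150) ÷ (149/150) = 1/149.
Likelihood ratio per out-of-tolerance reading = 10.
Target posterior odds = 0.98/0.02 = 49.
Require 10ⁿ ≥ 49 ÷ (1/149) = 7301.
10³ = 1000 falls short of 7301 but 10⁴ = 10000 reaches it, so n = 4.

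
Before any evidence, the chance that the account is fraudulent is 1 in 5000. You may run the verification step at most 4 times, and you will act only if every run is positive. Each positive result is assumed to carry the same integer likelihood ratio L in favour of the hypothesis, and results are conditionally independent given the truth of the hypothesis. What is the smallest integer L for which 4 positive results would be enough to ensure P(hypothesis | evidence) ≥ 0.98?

23

Prior odds = 0.0002/0.9998 = 1/4999.
Target odds = 0.98/0.02 = 49.
Need L⁴ ≥ 49 ÷ (1/4999) = 244951.
22⁴ = 234256 < 244951 ≤ 279841 = 23⁴, so L = 23.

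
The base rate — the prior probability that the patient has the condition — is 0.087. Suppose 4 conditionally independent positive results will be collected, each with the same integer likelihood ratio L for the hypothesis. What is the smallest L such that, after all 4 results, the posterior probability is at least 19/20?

4

Prior odds = 0.087/0.913 = 87/913.
Target odds = 0.95/0.05 = 19.
Need L⁴ ≥ 19 ÷ (87/913) = 17347/87.
3⁴ = 81 < 17347/87 ≤ 256 = 4⁴, so L = 4.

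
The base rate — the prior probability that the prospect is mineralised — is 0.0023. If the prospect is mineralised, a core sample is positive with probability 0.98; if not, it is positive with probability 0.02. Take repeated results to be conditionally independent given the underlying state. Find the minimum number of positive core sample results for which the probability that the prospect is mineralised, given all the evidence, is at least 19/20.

3

Prior odds: 0.0023 ÷ 0.9977 = 23/9977.
Likelihood ratio of a positive = 0.98/0.02 = 49.
Target posterior odds = 0.95/0.05 = 19.
Require 49ⁿ ≥ 19 ÷ (23/9977) = 189563/23.
49² = 2401 falls short of 189563/23 but 49³ = 117649 reaches it, so n = 3.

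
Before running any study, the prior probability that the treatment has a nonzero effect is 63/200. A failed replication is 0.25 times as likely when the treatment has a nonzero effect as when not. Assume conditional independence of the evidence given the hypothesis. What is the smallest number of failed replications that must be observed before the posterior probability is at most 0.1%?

Prior odds = 0.315/0.685 = 63/137.
Likelihood ratio per failed replication = 0.25.
Target odds: 0.001 ÷ 0.999 = 1/999.
Require 0.25ⁿ ≤ 1/999 ÷ (63/137) = 137/62937.
0.25⁴ = 0.00390625 is still above 137/62937 but 0.25⁵ = 1/1024 is at or below it, so n = 5.

5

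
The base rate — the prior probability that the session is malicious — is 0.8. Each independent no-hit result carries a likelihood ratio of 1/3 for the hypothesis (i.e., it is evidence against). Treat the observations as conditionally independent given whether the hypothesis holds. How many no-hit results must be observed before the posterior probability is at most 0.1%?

8

Prior odds: 0.8 ÷ 0.2 = 4.
Likelihood ratio per no-hit result = 1/3.
Target odds: 0.001 ÷ 0.999 = 1/999.
Require (1/3)ⁿ ≤ 1/999 ÷ 4 = 1/3996.
(1/3)⁷ = 1/2187 is still above 1/3996 but (1/3)⁸ = 1/6561 is at or below it, so n = 8.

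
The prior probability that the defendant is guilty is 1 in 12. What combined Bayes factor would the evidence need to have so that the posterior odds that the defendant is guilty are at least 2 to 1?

Prior odds = (1/12)/(11/12) = 1/11.
Target odds = 2.
Required Bayes factor = 2 ÷ (1/11) = 22.

22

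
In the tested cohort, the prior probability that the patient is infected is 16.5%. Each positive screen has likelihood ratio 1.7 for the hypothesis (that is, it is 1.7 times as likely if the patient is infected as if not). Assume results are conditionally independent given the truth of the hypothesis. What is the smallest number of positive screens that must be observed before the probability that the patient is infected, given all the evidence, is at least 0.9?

Prior odds = 0.165/0.835 = 33/167.
Likelihood ratio per positive screen = 1.7.
Target posterior odds = 0.9/0.1 = 9.
Require 1.7ⁿ ≥ 9 ÷ (33/167) = 501/11.
1.7⁷ = 410338673/10000000 falls short of 501/11 but 1.7⁸ ≈69.7576 reaches it, so n = 8.

8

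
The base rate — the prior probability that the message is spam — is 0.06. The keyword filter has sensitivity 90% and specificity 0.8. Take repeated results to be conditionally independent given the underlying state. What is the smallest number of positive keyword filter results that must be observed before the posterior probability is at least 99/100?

Prior odds: 0.06 ÷ 0.94 = 3/47.
False-positive rate = 1 − 0.8 = 0.2; likelihood ratio of a positive = 0.9/0.2 = 4.5.
Target posterior odds = 0.99/0.01 = 99.
Need (3/47) × 4.5ⁿ ≥ 99, i.e. 4.5ⁿ ≥ 1551.
4.5⁴ = 410.0625 falls short of 1551 but 4.5⁵ = 1845.28125 reaches it, so n = 5.

5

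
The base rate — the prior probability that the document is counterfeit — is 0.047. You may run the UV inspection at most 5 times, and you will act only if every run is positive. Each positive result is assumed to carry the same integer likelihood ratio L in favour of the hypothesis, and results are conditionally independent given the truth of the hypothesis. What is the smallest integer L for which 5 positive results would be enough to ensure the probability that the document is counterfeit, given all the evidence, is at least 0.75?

Prior odds = 0.047/0.953 = 47/953.
Target odds = 0.75/0.25 = 3.
Need L⁵ ≥ 3 ÷ (47/953) = 2859/47.
2⁵ = 32 < 2859/47 ≤ 243 = 3⁵, so L = 3.

3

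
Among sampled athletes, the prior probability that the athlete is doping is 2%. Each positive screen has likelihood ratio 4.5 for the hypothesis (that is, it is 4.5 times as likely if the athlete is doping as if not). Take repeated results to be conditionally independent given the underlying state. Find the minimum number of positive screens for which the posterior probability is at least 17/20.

4

Prior odds: 0.02 ÷ 0.98 = 1/49.
Likelihood ratio per positive screen = 4.5.
Target posterior odds = 0.85/0.15 = 17/3.
Need (1/49) × 4.5ⁿ ≥ 17/3, i.e. 4.5ⁿ ≥ 833/3.
4.5³ = 91.125 falls short of 833/3 but 4.5⁴ = 410.0625 reaches it, so n = 4.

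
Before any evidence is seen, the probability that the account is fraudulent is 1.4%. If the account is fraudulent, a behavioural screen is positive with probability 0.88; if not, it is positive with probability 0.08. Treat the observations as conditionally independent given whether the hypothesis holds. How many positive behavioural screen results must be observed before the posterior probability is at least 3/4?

3

Prior odds: 0.014 ÷ 0.986 = 7/493.
Likelihood ratio of a positive = 0.88/0.08 = 11.
Target posterior odds = 0.75/0.25 = 3.
Require 11ⁿ ≥ 3 ÷ (7/493) = 1479/7.
11² = 121 falls short of 1479/7 but 11³ = 1331 reaches it, so n = 3.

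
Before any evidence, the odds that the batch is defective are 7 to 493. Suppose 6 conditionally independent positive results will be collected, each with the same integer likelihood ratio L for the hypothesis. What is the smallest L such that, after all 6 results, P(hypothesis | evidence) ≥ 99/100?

5

Prior odds = 7/493.
Target odds = 0.99/0.01 = 99.
Need L⁶ ≥ 99 ÷ (7/493) = 48807/7.
4⁶ = 4096 < 48807/7 ≤ 15625 = 5⁶, so L = 5.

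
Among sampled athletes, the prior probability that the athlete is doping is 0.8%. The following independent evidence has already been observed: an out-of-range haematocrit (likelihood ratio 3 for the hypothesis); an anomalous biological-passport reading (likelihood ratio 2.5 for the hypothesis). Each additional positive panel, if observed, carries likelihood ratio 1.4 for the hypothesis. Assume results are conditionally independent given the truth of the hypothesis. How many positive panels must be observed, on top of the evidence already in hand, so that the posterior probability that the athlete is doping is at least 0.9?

Prior odds = 0.008/0.992 = 1/124.
Combined Bayes factor of the evidence already in hand = 3 × 2.5 = 7.5.
Odds after that evidence = (1/124) × 7.5 = 15/248.
Target odds = 0.9/0.1 = 9.
Need 1.4ⁿ ≥ 9 ÷ (15/248) = 148.8.
1.4¹⁴ ≈111.12 falls short of 148.8 but 1.4¹⁵ ≈155.568 reaches it, so n = 15.

15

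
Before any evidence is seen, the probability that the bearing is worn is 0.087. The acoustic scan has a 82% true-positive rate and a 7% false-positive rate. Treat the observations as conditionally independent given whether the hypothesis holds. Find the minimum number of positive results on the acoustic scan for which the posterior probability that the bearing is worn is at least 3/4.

2

Prior odds = 0.087/0.913 = 87/913.
Likelihood ratio of a positive result = 0.82/0.07 = 82/7.
Target posterior odds = 0.75/0.25 = 3.
Require (82/7)ⁿ ≥ 3 ÷ (87/913) = 913/29.
(82/7)¹ = 82/7 falls short of 913/29 but (82/7)² = 6724/49 reaches it, so n = 2.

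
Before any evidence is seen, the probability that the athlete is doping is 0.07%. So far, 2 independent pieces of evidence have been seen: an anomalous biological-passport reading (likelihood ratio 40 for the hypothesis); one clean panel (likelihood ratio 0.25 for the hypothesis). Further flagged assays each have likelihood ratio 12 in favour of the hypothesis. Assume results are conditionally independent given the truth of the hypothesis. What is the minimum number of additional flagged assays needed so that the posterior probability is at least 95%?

Prior odds = 0.0007/0.9993 = 7/9993.
Combined Bayes factor of the evidence already in hand = 40 × 0.25 = 10.
Odds after that evidence = (7/9993) × 10 = 70/9993.
Target odds = 0.95/0.05 = 19.
Need 12ⁿ ≥ 19 ÷ (70/9993) = 189867/70.
12³ = 1728 falls short of 189867/70 but 12⁴ = 20736 reaches it, so n = 4.

4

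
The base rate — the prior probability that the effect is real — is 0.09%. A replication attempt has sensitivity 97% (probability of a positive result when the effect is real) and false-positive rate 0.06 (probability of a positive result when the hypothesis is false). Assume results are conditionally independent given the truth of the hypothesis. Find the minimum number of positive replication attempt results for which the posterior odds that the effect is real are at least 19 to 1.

4

Prior odds: 0.0009 ÷ 0.9991 = 9/9991.
Likelihood ratio of a positive result = 0.97/0.06 = 97/6.
Target odds = 19.
Need (9/9991) × (97/6)ⁿ ≥ 19, i.e. (97/6)ⁿ ≥ 189829/9.
(97/6)³ = 912673/216 falls short of 189829/9 but (97/6)⁴ = 88529281/1296 reaches it, so n = 4.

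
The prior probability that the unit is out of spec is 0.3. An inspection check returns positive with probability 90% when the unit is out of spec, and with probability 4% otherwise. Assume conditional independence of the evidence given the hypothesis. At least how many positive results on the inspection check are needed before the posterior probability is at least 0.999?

Prior odds = 0.3/0.7 = 3/7.
Likelihood ratio of a positive result = 0.9/0.04 = 22.5.
Target posterior odds = 0.999/0.001 = 999.
Require 22.5ⁿ ≥ 999 ÷ (3/7) = 2331.
22.5² = 506.25 falls short of 2331 but 22.5³ = 11390.625 reaches it, so n = 3.

3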